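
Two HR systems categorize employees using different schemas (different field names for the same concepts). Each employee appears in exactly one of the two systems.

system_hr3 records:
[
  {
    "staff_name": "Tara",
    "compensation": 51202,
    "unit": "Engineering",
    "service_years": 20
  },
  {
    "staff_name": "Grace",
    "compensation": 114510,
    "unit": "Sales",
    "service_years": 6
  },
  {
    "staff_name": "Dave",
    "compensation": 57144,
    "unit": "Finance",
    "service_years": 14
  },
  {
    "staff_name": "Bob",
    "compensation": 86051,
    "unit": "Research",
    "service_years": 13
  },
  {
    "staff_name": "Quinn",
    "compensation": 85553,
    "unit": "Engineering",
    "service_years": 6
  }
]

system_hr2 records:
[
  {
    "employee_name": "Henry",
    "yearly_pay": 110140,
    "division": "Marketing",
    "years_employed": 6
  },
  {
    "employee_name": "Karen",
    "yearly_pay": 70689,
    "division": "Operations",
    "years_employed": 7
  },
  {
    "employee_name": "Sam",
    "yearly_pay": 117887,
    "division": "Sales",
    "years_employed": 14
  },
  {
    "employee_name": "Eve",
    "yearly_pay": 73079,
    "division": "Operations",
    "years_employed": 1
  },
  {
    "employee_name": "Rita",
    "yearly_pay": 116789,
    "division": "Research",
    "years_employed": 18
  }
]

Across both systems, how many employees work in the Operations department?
2

Schema mapping: "unit" (system_hr3) = "division" (system_hr2) = department

Operations employees in system_hr3: 0
Operations employees in system_hr2: 2

Total in Operations: 0 + 2 = 2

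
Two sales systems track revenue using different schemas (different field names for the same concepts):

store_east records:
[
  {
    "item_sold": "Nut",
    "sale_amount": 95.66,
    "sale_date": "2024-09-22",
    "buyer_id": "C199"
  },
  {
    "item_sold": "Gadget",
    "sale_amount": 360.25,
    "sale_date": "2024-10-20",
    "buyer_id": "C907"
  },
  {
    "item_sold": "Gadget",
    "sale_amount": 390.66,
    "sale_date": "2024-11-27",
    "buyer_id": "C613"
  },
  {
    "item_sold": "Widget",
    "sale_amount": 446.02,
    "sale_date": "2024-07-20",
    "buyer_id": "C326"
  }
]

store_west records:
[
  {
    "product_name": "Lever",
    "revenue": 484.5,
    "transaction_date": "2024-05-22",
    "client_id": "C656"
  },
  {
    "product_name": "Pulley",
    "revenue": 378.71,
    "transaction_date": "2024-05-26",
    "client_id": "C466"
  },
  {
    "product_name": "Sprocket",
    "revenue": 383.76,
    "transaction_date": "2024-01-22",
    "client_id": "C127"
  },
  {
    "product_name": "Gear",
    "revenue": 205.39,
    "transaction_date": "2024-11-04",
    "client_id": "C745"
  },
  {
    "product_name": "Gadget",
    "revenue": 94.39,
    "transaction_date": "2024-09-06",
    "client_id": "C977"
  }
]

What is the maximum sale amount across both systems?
484.5

Reconcile: "sale_amount" (store_east) = "revenue" (store_west) = sale amount

Maximum in store_east: 446.02
Maximum in store_west: 484.5

Overall maximum: max(446.02, 484.5) = 484.5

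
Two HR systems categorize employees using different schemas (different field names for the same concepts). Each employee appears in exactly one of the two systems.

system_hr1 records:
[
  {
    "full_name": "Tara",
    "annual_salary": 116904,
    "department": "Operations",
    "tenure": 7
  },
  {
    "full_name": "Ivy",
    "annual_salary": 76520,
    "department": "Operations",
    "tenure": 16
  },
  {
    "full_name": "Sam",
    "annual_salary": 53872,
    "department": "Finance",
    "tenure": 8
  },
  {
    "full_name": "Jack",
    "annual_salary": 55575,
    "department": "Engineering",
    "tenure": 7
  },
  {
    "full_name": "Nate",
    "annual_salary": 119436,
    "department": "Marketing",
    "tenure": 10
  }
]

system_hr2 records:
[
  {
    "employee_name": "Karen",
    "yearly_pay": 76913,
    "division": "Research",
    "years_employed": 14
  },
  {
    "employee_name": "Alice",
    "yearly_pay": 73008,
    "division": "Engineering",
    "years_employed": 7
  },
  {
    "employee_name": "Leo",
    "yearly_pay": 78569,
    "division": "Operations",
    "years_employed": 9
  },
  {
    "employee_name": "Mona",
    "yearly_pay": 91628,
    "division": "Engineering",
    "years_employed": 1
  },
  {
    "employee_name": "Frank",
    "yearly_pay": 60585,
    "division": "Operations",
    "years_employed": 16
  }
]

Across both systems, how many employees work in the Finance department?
1

Schema mapping: "department" (system_hr1) = "division" (system_hr2) = department

Finance employees in system_hr1: 1
Finance employees in system_hr2: 0

Total in Finance: 1 + 0 = 1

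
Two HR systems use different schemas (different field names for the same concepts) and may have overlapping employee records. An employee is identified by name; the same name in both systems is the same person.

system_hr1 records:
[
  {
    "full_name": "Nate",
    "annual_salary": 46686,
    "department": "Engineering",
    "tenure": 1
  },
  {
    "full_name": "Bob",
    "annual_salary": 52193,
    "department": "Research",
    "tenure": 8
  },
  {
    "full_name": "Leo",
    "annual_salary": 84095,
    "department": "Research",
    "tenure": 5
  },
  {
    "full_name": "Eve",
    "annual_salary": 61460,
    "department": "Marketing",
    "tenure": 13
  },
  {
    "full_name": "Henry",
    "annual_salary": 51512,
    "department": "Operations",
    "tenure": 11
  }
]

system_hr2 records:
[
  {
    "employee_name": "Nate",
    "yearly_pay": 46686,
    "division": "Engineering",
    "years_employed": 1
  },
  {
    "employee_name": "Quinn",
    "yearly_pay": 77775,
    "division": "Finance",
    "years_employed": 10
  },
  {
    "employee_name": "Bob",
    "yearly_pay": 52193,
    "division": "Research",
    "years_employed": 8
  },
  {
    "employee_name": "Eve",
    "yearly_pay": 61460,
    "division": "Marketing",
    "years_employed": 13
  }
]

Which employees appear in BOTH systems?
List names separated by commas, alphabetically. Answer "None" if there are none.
Bob, Eve, Nate

Schema mapping: "full_name" (system_hr1) = "employee_name" (system_hr2) = employee name

Names in system_hr1: ['Bob', 'Eve', 'Henry', 'Leo', 'Nate']
Names in system_hr2: ['Bob', 'Eve', 'Nate', 'Quinn']

Intersection: ['Bob', 'Eve', 'Nate']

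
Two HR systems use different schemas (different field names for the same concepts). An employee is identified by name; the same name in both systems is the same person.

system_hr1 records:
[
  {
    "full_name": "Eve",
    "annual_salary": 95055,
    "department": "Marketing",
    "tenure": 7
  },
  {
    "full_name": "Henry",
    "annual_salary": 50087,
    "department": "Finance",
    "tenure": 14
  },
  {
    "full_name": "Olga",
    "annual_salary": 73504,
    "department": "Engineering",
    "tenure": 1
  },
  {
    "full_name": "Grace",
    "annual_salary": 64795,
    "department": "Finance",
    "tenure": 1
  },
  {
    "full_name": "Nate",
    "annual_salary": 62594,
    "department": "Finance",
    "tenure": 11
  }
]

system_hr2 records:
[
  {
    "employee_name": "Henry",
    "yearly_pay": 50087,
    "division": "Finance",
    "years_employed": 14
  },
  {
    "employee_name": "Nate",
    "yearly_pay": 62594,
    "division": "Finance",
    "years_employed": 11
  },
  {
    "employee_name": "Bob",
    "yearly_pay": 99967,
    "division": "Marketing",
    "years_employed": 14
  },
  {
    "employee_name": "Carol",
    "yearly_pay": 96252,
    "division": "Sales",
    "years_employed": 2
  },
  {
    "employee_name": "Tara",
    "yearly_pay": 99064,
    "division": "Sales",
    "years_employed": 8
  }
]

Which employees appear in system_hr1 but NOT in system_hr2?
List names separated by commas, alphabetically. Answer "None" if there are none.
Eve, Grace, Olga

Schema mapping: "full_name" (system_hr1) = "employee_name" (system_hr2) = employee name

Names in system_hr1: ['Eve', 'Grace', 'Henry', 'Nate', 'Olga']
Names in system_hr2: ['Bob', 'Carol', 'Henry', 'Nate', 'Tara']

In system_hr1 but not system_hr2: ['Eve', 'Grace', 'Olga']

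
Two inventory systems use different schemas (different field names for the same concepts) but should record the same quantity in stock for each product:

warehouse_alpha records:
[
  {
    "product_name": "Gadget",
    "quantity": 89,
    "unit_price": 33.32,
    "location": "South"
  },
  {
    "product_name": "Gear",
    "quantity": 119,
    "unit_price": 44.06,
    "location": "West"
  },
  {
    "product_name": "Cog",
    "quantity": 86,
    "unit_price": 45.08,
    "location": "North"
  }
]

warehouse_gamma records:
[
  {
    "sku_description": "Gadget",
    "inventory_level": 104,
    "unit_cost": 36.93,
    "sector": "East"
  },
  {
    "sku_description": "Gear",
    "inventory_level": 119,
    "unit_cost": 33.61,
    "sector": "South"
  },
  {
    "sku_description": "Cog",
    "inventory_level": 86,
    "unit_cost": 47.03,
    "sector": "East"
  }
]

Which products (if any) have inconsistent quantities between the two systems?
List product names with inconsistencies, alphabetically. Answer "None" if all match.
Gadget

Schema mappings:
- "product_name" (warehouse_alpha) = "sku_description" (warehouse_gamma) = product name
- "quantity" (warehouse_alpha) = "inventory_level" (warehouse_gamma) = quantity

Comparison:
  Gadget: 89 vs 104 - MISMATCH
  Gear: 119 vs 119 - MATCH
  Cog: 86 vs 86 - MATCH

Products with inconsistencies: Gadget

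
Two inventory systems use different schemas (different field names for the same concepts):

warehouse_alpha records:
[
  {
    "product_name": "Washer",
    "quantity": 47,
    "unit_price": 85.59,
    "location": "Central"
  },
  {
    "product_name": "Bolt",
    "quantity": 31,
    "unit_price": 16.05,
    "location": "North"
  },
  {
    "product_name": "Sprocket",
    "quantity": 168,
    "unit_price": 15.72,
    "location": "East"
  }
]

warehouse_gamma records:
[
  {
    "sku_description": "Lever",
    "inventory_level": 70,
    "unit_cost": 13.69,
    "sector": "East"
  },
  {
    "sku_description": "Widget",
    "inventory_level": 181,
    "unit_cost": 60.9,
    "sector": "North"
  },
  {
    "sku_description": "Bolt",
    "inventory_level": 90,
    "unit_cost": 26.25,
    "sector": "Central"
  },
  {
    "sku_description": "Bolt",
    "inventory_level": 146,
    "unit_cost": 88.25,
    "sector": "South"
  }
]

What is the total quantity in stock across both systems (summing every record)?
733

To reconcile these schemas, identify the field holding the quantity in stock in each system:
1. In warehouse_alpha it is "quantity"
2. In warehouse_gamma it is "inventory_level"

From warehouse_alpha: 47 + 31 + 168 = 246
From warehouse_gamma: 70 + 181 + 90 + 146 = 487

Total: 246 + 487 = 733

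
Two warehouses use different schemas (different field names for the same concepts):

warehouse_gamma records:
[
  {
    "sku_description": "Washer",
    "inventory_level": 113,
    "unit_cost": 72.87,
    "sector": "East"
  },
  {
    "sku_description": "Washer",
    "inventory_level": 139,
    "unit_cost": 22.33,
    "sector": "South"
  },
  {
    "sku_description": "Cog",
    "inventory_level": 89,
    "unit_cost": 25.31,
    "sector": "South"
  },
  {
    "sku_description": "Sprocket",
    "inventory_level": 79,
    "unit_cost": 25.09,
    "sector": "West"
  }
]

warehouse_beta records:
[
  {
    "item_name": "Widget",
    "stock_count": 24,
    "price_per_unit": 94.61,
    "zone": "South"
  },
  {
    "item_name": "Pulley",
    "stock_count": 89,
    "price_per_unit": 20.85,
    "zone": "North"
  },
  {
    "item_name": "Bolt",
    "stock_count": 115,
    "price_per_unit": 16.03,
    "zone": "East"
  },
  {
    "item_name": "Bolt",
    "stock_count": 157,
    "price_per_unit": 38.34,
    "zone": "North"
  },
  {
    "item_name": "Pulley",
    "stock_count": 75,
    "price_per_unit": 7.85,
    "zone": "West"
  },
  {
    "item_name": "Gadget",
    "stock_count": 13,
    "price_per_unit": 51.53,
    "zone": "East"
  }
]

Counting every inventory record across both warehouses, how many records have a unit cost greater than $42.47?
3

Schema mapping: "unit_cost" (warehouse_gamma) = "price_per_unit" (warehouse_beta) = unit cost

Records > $42.47 in warehouse_gamma: 1
Records > $42.47 in warehouse_beta: 2

Total count: 1 + 2 = 3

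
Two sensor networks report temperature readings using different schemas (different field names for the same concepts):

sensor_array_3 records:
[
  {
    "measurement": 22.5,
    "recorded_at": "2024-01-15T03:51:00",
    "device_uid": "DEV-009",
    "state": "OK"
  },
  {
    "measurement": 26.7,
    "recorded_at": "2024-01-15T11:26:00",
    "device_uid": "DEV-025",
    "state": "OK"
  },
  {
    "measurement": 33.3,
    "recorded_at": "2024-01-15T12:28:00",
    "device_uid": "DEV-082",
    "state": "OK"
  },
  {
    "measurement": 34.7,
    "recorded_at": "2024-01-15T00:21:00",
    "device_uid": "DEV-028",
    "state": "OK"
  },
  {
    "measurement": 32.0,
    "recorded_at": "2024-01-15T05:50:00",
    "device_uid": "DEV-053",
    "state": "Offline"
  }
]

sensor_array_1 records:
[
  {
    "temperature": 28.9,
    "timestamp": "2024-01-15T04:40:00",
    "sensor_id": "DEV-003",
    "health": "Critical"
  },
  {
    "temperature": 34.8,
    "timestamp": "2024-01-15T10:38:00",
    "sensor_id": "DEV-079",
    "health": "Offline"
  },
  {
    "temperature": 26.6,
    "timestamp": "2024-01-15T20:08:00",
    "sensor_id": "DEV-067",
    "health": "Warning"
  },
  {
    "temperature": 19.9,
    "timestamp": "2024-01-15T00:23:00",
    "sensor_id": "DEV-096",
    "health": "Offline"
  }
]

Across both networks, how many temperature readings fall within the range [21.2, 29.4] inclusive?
4

Schema mapping: "measurement" (sensor_array_3) = "temperature" (sensor_array_1) = temperature

Readings in [21.2, 29.4] from sensor_array_3: 2
Readings in [21.2, 29.4] from sensor_array_1: 2

Total count: 2 + 2 = 4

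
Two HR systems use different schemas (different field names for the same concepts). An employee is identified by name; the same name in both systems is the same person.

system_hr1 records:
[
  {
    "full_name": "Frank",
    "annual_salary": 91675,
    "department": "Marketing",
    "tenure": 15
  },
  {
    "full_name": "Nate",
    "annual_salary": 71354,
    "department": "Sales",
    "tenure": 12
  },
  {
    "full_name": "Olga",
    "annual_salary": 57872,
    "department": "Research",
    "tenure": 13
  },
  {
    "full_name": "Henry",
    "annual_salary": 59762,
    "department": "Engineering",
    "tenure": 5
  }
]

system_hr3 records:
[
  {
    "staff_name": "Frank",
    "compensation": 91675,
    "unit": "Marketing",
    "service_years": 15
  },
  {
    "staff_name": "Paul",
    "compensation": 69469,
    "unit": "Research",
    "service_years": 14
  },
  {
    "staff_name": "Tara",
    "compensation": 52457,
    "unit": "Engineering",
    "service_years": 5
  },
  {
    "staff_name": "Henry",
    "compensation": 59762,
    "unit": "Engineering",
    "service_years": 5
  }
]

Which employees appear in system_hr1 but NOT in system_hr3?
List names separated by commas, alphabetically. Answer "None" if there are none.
Nate, Olga

Schema mapping: "full_name" (system_hr1) = "staff_name" (system_hr3) = employee name

Names in system_hr1: ['Frank', 'Henry', 'Nate', 'Olga']
Names in system_hr3: ['Frank', 'Henry', 'Paul', 'Tara']

In system_hr1 but not system_hr3: ['Nate', 'Olga']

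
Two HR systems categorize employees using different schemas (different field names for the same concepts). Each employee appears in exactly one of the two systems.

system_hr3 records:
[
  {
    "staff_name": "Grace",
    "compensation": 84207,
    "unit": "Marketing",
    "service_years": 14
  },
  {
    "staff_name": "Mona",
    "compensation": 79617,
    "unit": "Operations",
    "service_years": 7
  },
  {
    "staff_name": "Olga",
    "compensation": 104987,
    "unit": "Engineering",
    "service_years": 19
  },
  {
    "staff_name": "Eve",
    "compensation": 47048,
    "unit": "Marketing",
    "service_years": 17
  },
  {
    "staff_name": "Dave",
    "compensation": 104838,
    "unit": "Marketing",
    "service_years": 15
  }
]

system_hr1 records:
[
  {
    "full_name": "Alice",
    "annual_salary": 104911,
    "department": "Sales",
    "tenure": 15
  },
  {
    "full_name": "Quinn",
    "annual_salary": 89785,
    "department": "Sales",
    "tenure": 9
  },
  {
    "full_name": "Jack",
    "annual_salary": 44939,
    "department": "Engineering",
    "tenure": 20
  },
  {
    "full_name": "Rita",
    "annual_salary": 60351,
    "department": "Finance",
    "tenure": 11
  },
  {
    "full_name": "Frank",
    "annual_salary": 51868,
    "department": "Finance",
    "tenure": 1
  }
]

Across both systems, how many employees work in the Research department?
0

Schema mapping: "unit" (system_hr3) = "department" (system_hr1) = department

Research employees in system_hr3: 0
Research employees in system_hr1: 0

Total in Research: 0 + 0 = 0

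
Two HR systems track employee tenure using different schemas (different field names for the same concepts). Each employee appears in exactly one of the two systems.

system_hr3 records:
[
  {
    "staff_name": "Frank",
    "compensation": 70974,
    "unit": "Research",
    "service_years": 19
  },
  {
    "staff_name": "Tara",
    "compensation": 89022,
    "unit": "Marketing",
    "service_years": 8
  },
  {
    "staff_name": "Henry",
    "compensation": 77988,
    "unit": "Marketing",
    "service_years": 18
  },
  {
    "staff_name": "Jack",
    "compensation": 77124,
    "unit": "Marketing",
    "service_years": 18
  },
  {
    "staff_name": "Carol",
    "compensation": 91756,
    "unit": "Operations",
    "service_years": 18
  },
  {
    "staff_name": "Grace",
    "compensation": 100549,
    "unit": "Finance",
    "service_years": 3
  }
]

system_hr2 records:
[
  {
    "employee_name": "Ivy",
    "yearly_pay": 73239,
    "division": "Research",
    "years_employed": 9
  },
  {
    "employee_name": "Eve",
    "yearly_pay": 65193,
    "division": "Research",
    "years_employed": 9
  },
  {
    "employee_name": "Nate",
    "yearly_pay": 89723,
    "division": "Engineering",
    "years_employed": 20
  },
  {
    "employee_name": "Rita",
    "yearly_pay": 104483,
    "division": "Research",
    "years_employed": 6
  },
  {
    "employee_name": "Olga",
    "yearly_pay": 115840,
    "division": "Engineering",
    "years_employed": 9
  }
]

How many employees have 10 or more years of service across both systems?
5

Reconcile schemas: "service_years" (system_hr3) = "years_employed" (system_hr2) = years of service

From system_hr3: 4 employees with >= 10 years
From system_hr2: 1 employees with >= 10 years

Total: 4 + 1 = 5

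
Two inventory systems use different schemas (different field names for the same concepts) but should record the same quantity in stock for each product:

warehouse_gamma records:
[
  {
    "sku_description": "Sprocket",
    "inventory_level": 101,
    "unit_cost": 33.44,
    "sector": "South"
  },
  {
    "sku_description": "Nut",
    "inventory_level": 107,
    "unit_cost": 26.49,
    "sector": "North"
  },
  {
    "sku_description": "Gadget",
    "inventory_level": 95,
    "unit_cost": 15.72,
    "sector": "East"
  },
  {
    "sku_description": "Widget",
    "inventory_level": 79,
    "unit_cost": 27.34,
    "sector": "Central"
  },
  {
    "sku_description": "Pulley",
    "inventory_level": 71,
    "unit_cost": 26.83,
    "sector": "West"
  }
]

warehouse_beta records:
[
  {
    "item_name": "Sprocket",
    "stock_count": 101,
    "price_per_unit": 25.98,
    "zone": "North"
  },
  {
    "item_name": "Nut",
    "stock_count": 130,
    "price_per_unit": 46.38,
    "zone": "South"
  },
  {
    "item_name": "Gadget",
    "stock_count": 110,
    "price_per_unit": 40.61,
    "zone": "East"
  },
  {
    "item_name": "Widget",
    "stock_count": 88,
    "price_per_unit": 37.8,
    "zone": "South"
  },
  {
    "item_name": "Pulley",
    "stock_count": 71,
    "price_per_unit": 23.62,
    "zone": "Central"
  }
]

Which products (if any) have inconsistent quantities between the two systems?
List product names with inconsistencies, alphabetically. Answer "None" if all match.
Gadget, Nut, Widget

Schema mappings:
- "sku_description" (warehouse_gamma) = "item_name" (warehouse_beta) = product name
- "inventory_level" (warehouse_gamma) = "stock_count" (warehouse_beta) = quantity

Comparison:
  Sprocket: 101 vs 101 - MATCH
  Nut: 107 vs 130 - MISMATCH
  Gadget: 95 vs 110 - MISMATCH
  Widget: 79 vs 88 - MISMATCH
  Pulley: 71 vs 71 - MATCH

Products with inconsistencies: Gadget, Nut, Widget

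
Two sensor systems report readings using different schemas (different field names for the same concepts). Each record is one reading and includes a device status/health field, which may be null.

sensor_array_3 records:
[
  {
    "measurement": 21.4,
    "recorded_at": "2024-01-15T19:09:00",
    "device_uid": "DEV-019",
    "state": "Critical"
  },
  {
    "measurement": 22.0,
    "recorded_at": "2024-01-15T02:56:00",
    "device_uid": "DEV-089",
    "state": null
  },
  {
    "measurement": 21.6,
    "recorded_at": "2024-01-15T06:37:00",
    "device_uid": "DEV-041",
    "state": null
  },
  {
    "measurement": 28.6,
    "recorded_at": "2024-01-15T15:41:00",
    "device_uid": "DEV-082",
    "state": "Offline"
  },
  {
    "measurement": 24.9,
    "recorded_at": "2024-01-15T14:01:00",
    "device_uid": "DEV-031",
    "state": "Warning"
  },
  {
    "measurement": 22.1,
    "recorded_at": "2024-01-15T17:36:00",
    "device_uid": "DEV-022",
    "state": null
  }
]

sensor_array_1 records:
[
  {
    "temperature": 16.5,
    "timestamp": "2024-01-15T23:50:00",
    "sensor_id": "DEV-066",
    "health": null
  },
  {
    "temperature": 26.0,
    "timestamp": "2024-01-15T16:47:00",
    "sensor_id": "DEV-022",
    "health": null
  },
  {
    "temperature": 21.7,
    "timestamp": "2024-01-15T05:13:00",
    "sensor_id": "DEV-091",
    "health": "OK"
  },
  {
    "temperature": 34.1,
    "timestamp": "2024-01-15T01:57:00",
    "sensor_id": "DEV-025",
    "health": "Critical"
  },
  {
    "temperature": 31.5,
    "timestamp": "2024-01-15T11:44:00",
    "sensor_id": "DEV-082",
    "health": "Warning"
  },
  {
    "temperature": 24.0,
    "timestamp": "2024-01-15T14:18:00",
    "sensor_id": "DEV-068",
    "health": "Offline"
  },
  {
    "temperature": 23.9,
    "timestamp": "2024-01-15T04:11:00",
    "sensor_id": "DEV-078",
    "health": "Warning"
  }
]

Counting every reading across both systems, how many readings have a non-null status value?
8

Schema mapping: "state" (sensor_array_3) = "health" (sensor_array_1) = status

Non-null in sensor_array_3: 3
Non-null in sensor_array_1: 5

Total non-null: 3 + 5 = 8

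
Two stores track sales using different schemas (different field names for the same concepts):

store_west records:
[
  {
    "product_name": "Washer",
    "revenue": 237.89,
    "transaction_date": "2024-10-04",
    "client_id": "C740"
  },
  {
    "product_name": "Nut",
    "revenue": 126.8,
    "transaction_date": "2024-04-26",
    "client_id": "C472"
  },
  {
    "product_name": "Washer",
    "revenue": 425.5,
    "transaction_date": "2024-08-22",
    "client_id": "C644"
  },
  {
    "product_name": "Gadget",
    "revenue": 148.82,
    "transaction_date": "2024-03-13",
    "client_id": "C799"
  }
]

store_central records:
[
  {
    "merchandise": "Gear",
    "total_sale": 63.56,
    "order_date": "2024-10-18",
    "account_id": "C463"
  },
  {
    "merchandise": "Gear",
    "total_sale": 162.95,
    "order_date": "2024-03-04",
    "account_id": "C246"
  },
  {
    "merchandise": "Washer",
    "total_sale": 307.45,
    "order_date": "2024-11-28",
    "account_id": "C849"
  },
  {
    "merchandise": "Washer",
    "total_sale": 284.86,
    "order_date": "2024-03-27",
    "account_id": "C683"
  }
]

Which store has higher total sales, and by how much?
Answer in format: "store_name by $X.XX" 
store_west by $120.19

Schema mapping: "revenue" (store_west) = "total_sale" (store_central) = sale amount

Total for store_west: 939.01
Total for store_central: 818.82

Difference: |939.01 - 818.82| = 120.19
store_west has higher sales by $120.19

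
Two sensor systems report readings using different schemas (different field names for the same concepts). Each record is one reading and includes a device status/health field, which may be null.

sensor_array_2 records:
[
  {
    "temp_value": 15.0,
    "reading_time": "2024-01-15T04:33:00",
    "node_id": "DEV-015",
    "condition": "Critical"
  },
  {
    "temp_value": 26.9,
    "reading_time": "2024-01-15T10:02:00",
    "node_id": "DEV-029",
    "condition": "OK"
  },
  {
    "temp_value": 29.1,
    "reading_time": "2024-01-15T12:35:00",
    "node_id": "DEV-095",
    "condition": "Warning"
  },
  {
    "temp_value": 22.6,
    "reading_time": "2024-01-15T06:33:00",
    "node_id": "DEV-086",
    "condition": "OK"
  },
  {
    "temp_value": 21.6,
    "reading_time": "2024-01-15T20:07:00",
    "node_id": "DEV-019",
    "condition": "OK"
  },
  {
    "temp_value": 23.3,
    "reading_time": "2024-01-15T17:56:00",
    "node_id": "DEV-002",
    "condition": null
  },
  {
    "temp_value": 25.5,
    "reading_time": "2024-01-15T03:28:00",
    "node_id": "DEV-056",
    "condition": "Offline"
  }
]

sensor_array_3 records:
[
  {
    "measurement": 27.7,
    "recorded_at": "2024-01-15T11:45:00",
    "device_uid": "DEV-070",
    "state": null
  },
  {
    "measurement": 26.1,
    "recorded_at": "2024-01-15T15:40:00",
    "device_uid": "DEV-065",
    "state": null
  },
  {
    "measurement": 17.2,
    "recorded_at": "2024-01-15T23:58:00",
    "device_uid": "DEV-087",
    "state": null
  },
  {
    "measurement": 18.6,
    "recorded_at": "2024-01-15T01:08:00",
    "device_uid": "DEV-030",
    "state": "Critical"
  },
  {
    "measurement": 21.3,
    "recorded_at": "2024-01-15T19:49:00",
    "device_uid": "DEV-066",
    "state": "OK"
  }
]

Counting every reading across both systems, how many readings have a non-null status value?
8

Schema mapping: "condition" (sensor_array_2) = "state" (sensor_array_3) = status

Non-null in sensor_array_2: 6
Non-null in sensor_array_3: 2

Total non-null: 6 + 2 = 8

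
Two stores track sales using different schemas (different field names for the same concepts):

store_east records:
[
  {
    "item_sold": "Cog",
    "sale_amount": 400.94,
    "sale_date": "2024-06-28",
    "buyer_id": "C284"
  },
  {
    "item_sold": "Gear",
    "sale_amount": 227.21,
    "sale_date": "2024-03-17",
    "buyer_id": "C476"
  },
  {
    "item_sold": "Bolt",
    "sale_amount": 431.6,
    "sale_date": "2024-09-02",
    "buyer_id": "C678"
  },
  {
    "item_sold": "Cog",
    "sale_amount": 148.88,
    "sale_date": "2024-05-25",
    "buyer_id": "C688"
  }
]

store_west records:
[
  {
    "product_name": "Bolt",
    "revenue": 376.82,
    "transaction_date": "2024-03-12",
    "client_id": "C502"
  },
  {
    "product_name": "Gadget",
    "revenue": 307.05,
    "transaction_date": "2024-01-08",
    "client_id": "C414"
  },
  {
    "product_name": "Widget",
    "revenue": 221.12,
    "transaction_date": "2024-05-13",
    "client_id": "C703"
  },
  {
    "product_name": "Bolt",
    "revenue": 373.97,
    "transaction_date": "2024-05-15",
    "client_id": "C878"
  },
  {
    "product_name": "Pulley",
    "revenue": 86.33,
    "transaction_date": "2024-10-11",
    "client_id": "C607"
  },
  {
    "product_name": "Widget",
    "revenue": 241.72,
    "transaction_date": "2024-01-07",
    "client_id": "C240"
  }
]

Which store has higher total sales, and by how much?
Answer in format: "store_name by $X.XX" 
store_west by $398.38

Schema mapping: "sale_amount" (store_east) = "revenue" (store_west) = sale amount

Total for store_east: 1208.63
Total for store_west: 1607.01

Difference: |1208.63 - 1607.01| = 398.38
store_west has higher sales by $398.38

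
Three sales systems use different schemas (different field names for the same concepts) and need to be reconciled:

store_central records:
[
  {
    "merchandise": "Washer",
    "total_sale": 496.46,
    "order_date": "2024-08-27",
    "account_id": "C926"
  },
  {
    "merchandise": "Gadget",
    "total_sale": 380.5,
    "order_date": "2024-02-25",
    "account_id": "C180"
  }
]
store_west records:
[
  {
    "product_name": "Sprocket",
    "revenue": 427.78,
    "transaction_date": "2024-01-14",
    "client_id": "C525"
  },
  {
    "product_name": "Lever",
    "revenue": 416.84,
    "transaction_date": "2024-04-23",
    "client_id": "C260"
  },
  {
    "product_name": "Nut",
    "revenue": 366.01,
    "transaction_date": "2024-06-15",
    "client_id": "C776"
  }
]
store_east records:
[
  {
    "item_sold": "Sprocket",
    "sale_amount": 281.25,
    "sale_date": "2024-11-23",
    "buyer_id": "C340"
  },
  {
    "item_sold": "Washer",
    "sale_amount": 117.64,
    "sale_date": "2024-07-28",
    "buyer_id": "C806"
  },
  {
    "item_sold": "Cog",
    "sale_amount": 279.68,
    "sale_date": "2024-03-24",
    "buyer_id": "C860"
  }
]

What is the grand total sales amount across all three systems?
2766.16

Schema reconciliation - all amount fields map to sale amount:

store_central (total_sale): 876.96
store_west (revenue): 1210.63
store_east (sale_amount): 678.57

Grand total: 2766.16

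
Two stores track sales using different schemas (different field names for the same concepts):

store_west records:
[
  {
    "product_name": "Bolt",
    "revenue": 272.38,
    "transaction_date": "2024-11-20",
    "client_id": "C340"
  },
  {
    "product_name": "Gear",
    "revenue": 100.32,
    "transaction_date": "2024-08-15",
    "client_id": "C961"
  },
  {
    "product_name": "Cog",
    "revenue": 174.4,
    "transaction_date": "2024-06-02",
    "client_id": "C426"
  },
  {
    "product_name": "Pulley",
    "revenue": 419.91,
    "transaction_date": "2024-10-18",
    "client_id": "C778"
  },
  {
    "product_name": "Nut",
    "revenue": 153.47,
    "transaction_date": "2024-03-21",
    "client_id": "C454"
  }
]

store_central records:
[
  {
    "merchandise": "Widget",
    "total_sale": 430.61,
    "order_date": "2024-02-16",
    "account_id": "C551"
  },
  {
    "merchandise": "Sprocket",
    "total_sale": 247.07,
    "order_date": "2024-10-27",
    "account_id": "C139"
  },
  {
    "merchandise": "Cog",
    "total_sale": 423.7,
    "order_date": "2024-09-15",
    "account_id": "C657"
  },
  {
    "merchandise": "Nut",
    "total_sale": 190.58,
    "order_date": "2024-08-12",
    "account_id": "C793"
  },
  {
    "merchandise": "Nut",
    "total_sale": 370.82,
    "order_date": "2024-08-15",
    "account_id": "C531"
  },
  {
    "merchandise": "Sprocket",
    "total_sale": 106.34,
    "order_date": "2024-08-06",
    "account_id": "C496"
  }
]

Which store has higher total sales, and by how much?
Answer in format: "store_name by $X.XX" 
store_central by $648.64

Schema mapping: "revenue" (store_west) = "total_sale" (store_central) = sale amount

Total for store_west: 1120.48
Total for store_central: 1769.12

Difference: |1120.48 - 1769.12| = 648.64
store_central has higher sales by $648.64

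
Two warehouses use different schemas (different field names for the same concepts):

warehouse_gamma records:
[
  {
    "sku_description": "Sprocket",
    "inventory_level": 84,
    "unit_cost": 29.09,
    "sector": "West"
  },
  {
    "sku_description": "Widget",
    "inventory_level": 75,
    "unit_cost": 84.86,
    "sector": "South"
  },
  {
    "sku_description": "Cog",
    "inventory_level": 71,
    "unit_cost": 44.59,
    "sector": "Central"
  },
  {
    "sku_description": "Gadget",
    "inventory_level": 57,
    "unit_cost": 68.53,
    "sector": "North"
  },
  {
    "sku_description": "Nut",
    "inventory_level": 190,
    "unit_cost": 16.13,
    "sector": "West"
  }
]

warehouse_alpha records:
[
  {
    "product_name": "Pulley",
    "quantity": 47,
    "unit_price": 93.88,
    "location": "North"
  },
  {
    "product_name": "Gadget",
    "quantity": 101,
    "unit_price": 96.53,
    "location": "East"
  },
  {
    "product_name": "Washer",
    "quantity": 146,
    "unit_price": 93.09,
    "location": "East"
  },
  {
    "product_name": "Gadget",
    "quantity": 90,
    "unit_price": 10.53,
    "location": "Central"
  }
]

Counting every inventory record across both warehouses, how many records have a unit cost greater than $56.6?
5

Schema mapping: "unit_cost" (warehouse_gamma) = "unit_price" (warehouse_alpha) = unit cost

Records > $56.6 in warehouse_gamma: 2
Records > $56.6 in warehouse_alpha: 3

Total count: 2 + 3 = 5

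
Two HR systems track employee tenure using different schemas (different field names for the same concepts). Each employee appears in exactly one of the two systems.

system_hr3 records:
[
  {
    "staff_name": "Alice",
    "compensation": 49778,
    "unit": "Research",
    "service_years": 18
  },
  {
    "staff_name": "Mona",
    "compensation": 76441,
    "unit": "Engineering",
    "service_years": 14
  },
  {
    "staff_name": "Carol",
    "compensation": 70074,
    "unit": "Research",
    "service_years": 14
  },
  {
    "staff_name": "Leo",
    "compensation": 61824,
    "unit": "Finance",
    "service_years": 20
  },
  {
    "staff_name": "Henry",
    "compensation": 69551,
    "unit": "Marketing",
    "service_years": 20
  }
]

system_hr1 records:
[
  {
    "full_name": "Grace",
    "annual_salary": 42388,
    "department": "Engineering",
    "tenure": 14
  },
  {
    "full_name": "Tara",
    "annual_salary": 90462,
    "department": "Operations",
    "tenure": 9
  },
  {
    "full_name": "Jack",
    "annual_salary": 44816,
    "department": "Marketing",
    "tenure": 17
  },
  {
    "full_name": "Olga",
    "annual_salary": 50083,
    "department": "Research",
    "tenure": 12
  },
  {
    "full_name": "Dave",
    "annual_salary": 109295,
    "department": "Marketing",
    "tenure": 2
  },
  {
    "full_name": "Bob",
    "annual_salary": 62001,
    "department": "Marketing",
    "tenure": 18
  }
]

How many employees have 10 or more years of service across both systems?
9

Reconcile schemas: "service_years" (system_hr3) = "tenure" (system_hr1) = years of service

From system_hr3: 5 employees with >= 10 years
From system_hr1: 4 employees with >= 10 years

Total: 5 + 4 = 9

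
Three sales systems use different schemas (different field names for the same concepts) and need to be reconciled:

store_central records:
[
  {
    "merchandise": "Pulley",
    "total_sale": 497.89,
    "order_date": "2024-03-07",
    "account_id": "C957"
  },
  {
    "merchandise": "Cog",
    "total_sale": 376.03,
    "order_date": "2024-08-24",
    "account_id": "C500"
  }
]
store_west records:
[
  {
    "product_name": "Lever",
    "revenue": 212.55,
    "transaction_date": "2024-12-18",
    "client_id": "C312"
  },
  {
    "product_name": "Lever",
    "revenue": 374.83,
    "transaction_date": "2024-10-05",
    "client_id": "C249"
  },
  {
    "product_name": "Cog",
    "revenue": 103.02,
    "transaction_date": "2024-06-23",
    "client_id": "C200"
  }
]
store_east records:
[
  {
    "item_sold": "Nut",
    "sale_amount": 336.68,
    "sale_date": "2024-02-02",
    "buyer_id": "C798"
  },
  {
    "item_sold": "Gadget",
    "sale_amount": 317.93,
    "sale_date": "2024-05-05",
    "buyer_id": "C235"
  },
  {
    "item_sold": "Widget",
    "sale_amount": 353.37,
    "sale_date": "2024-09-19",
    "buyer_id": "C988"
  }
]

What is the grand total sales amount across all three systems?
2572.3

Schema reconciliation - all amount fields map to sale amount:

store_central (total_sale): 873.92
store_west (revenue): 690.4
store_east (sale_amount): 1007.98

Grand total: 2572.3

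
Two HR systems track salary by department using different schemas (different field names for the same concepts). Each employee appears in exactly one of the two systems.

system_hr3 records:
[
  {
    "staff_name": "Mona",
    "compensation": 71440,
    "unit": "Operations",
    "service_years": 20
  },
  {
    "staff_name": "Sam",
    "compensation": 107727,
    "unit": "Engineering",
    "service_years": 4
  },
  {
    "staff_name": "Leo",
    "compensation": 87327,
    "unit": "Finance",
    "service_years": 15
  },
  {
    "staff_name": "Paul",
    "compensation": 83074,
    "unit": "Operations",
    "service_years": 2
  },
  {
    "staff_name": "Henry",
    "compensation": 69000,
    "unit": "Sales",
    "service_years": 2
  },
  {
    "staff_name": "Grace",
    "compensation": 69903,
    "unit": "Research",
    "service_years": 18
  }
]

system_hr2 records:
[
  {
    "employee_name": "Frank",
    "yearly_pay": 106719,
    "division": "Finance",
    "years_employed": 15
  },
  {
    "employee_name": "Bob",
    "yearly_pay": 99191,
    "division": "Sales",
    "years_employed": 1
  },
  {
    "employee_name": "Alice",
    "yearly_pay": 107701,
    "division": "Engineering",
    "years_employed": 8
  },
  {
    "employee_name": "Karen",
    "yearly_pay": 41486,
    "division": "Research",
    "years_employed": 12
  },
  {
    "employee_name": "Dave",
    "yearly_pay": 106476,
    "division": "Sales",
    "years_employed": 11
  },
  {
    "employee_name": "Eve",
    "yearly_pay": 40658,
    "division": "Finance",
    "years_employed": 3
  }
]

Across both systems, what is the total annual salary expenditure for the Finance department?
234704

Schema mappings:
- "unit" (system_hr3) = "division" (system_hr2) = department
- "compensation" (system_hr3) = "yearly_pay" (system_hr2) = salary

Finance salaries from system_hr3: 87327
Finance salaries from system_hr2: 147377

Total: 87327 + 147377 = 234704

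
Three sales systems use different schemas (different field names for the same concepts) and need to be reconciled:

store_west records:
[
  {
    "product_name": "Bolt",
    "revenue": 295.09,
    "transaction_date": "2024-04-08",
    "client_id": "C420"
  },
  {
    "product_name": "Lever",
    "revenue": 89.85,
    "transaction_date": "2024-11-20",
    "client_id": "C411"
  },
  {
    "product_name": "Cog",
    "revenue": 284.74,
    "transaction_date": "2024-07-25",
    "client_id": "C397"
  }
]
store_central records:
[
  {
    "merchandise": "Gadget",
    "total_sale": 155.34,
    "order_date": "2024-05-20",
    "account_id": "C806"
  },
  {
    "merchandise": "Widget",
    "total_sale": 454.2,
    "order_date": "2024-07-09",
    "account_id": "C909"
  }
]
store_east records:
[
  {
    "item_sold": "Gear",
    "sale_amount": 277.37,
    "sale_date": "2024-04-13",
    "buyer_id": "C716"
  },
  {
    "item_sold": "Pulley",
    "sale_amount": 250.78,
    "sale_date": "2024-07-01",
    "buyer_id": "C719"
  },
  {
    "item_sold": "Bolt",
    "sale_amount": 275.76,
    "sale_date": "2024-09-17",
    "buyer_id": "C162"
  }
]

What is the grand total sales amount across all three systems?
2083.13

Schema reconciliation - all amount fields map to sale amount:

store_west (revenue): 669.68
store_central (total_sale): 609.54
store_east (sale_amount): 803.91

Grand total: 2083.13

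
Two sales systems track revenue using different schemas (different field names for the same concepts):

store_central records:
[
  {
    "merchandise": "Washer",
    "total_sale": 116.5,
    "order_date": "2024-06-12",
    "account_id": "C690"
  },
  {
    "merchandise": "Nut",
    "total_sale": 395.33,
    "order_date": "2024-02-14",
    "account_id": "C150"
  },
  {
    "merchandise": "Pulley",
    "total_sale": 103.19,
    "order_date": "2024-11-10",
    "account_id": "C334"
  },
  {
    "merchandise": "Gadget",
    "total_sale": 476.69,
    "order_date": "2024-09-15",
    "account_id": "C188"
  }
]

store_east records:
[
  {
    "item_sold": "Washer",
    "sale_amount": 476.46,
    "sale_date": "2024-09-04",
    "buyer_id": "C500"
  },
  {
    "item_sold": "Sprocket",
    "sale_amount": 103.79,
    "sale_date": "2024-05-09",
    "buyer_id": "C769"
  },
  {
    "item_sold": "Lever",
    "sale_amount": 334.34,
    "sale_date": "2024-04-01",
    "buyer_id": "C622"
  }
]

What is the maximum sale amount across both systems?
476.69

Reconcile: "total_sale" (store_central) = "sale_amount" (store_east) = sale amount

Maximum in store_central: 476.69
Maximum in store_east: 476.46

Overall maximum: max(476.69, 476.46) = 476.69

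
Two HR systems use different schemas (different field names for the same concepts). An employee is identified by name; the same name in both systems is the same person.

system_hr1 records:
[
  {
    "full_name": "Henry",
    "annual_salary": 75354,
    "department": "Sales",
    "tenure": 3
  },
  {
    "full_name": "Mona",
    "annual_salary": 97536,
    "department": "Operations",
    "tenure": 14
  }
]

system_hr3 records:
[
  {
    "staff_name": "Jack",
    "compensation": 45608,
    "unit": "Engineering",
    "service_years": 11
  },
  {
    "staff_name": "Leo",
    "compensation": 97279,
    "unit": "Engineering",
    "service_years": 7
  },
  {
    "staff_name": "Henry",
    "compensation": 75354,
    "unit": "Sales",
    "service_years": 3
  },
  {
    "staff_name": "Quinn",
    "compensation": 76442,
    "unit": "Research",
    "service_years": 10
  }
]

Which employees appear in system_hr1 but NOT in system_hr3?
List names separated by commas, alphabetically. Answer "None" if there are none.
Mona

Schema mapping: "full_name" (system_hr1) = "staff_name" (system_hr3) = employee name

Names in system_hr1: ['Henry', 'Mona']
Names in system_hr3: ['Henry', 'Jack', 'Leo', 'Quinn']

In system_hr1 but not system_hr3: ['Mona']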